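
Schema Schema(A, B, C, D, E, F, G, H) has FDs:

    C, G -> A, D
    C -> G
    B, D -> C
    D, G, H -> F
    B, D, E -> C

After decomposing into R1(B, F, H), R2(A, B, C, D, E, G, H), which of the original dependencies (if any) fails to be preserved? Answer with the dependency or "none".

D, G, H -> F

Check D, G, H → F: no single fragment contains all of {D, F, G, H}, and the restricted closure of {D, G, H} across the fragments never reaches {F}.
C, G → A, D is preserved.
C → G is preserved.
B, D → C is preserved.
B, D, E → C is preserved.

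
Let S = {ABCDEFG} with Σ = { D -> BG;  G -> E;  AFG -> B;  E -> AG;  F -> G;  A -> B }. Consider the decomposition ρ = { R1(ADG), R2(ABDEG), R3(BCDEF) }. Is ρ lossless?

Yes

Chase test. Columns are ABCDEFG; row i has aⱼ where attribute j ∈ Ri, else bᵢⱼ.
Initial tableau (one row per fragment):
  row 1: a1 b12 b13 a4 b15 b16 a7
  row 2: a1 a2 b23 a4 a5 b26 a7
  row 3: b31 a2 a3 a4 a5 a6 b37
Rows 1 and 2 agree on D; apply D→BG and equate their BG entries.
Rows 1 and 3 agree on D; apply D→BG and equate their BG entries.
Rows 1 and 2 agree on G; apply G→E and equate their E entries.
Rows 1 and 3 agree on E; apply E→AG and equate their AG entries.
Row 3 is now all distinguished symbols — the join is lossless.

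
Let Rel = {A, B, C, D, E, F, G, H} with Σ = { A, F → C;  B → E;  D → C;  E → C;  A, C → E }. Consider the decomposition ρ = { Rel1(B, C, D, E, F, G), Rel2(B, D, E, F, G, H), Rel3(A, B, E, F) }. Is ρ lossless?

Chase test. Columns are A, B, C, D, E, F, G, H; row i has aⱼ where attribute j ∈ Reli, else bᵢⱼ.
Initial tableau (one row per fragment):
  row 1: b11 a2 a3 a4 a5 a6 a7 b18
  row 2: b21 a2 b23 a4 a5 a6 a7 a8
  row 3: a1 a2 b33 b34 a5 a6 b37 b38
Rows 1 and 2 agree on D; apply D→C and equate their C entries.
Rows 1 and 3 agree on E; apply E→C and equate their C entries.
No row becomes fully distinguished — the join is lossy.

No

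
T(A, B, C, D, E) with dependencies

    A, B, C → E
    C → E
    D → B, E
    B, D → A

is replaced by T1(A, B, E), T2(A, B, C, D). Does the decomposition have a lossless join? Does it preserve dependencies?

lossy and not dependency-preserving

Lossless test: (A, B)⁺ = {A, B}, which is a superkey of neither fragment — lossy.
Dependency preservation: the restricted closure of {A, B, C} across the fragments never reaches {E}, so A, B, C → E cannot be enforced without a join — not preserved.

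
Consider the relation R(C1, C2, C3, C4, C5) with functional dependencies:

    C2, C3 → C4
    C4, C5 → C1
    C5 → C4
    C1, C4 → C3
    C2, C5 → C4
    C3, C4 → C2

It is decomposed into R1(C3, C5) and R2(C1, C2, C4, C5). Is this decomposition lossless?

Common attributes: R1 ∩ R2 = {C5}.
Closure of {C5}: C5 → C4 applies, adding C4; C4, C5 → C1 applies, adding C1; C1, C4 → C3 applies, adding C3; C3, C4 → C2 applies, adding C2. So (C5)⁺ = {C1, C2, C3, C4, C5}.
This closure contains every attribute of R1, so R1 ∩ R2 → R1. The join is lossless.

Yes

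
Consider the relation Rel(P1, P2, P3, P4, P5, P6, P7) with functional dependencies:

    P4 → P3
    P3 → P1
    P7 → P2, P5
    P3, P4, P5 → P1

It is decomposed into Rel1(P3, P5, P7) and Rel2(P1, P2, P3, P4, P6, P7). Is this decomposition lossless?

Yes

Common attributes: Rel1 ∩ Rel2 = {P3, P7}.
Closure of {P3, P7}: P3 → P1 applies, adding P1; P7 → P2, P5 applies, adding P2, P5. So (P3, P7)⁺ = {P1, P2, P3, P5, P7}.
This closure contains every attribute of Rel1, so Rel1 ∩ Rel2 → Rel1. The join is lossless.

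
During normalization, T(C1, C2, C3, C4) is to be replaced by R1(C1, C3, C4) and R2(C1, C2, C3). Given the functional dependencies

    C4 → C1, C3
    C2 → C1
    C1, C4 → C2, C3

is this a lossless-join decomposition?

No

Common attributes: R1 ∩ R2 = {C1, C3}.
No dependency enlarges {C1, C3}, so (C1, C3)⁺ = {C1, C3}.
The closure contains neither all of R1 = {C1, C3, C4} nor all of R2 = {C1, C2, C3}, so the common attributes are not a superkey of either fragment. The join is lossy.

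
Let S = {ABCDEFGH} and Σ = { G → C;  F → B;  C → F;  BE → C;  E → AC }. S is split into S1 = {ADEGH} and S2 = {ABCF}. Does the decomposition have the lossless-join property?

Common attributes: S1 ∩ S2 = {A}.
No dependency enlarges {A}, so (A)⁺ = {A}.
The closure contains neither all of S1 = {ADEGH} nor all of S2 = {ABCF}, so the common attributes are not a superkey of either fragment. The join is lossy.

No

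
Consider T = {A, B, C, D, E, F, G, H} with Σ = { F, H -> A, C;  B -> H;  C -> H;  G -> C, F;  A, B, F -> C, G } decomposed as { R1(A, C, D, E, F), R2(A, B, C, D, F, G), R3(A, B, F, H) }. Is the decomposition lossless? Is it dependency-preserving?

Lossless test (chase): Rows 2 and 3 agree on B; apply B→H and equate their H entries. Rows 1 and 2 agree on C; apply C→H and equate their H entries. Rows 2 and 3 agree on A, B, F; apply A, B, F→C, G and equate their C, G entries. No row becomes fully distinguished — the join is lossy.
Dependency preservation: the restricted closure of {F, H} across the fragments never reaches {A, C}, so F, H → A, C cannot be enforced without a join — not preserved.

lossy and not dependency-preserving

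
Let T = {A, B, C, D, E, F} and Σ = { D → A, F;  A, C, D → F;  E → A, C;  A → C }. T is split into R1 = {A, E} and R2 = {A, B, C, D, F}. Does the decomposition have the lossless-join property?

Common attributes: R1 ∩ R2 = {A}.
Closure of {A}: A → C applies, adding C. So (A)⁺ = {A, C}.
The closure contains neither all of R1 = {A, E} nor all of R2 = {A, B, C, D, F}, so the common attributes are not a superkey of either fragment. The join is lossy.

No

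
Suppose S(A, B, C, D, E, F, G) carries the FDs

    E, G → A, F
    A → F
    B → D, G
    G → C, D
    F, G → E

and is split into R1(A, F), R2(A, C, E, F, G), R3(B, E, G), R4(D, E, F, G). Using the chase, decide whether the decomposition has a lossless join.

Yes

Chase test. Columns are A, B, C, D, E, F, G; row i has aⱼ where attribute j ∈ Ri, else bᵢⱼ.
Initial tableau (one row per fragment):
  row 1: a1 b12 b13 b14 b15 a6 b17
  row 2: a1 b22 a3 b24 a5 a6 a7
  row 3: b31 a2 b33 b34 a5 b36 a7
  row 4: b41 b42 b43 a4 a5 a6 a7
Rows 2 and 3 agree on E, G; apply E, G→A, F and equate their A, F entries.
Rows 2 and 4 agree on E, G; apply E, G→A, F and equate their A, F entries.
Rows 2 and 3 agree on G; apply G→C, D and equate their C, D entries.
Rows 2 and 4 agree on G; apply G→C, D and equate their C, D entries.
Row 3 is now all distinguished symbols — the join is lossless.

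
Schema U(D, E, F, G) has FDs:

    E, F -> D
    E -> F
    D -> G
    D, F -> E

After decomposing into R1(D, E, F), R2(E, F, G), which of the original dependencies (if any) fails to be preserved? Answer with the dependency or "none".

Check D → G: no single fragment contains all of {D, G}, and the restricted closure of {D} across the fragments never reaches {G}.
E, F → D is preserved.
E → F is preserved.
D, F → E is preserved.

D -> G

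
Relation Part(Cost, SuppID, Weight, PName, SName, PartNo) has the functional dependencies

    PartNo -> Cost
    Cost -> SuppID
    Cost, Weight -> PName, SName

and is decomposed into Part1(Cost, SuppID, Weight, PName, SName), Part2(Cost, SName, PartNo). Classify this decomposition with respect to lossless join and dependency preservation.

lossy but dependency-preserving

Lossless test: (Cost, SName)⁺ = {Cost, SuppID, SName}, which is a superkey of neither fragment — lossy.
Dependency preservation: every FD's attributes lie within a single fragment, so each can be enforced locally — preserved.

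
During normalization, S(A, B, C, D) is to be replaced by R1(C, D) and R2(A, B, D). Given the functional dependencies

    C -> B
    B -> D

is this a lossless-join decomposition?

Common attributes: R1 ∩ R2 = {D}.
No dependency enlarges {D}, so (D)⁺ = {D}.
The closure contains neither all of R1 = {C, D} nor all of R2 = {A, B, D}, so the common attributes are not a superkey of either fragment. The join is lossy.

No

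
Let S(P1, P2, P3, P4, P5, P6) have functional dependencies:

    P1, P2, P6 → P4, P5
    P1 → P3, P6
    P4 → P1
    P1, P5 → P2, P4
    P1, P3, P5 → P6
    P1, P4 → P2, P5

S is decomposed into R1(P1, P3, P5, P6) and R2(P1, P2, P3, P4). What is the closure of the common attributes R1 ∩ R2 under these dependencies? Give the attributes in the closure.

P1, P3, P6

R1 ∩ R2 = {P1, P3}.
P1 → P3, P6 applies, adding P6
Closure: {P1, P3, P6}.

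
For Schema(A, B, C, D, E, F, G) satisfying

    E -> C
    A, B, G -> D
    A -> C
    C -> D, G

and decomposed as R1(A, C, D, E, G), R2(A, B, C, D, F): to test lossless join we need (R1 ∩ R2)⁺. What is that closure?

R1 ∩ R2 = {A, C, D}.
C → D, G applies, adding G
Closure: {A, C, D, G}.

A, C, D, G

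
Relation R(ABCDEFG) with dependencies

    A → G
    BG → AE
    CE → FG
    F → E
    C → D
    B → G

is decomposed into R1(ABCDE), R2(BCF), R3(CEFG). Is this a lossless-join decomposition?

Yes

Chase test. Columns are ABCDEFG; row i has aⱼ where attribute j ∈ Ri, else bᵢⱼ.
Initial tableau (one row per fragment):
  row 1: a1 a2 a3 a4 a5 b16 b17
  row 2: b21 a2 a3 b24 b25 a6 b27
  row 3: b31 b32 a3 b34 a5 a6 a7
Rows 1 and 3 agree on CE; apply CE→FG and equate their FG entries.
Rows 1 and 2 agree on F; apply F→E and equate their E entries.
Rows 1 and 2 agree on C; apply C→D and equate their D entries.
Rows 1 and 3 agree on C; apply C→D and equate their D entries.
Rows 1 and 2 agree on B; apply B→G and equate their G entries.
Rows 1 and 2 agree on BG; apply BG→AE and equate their AE entries.
Row 1 is now all distinguished symbols — the join is lossless.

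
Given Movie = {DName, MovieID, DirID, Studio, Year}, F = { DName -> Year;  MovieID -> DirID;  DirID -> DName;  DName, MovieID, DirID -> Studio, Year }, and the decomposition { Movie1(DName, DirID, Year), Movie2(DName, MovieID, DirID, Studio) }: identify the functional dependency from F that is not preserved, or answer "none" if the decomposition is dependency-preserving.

DName → Year lies within Movie1.
MovieID → DirID lies within Movie2.
DirID → DName lies within Movie1.
DName, MovieID, DirID → Studio, Year: restricted closure across fragments reaches Studio, Year.
Every dependency is enforceable on the fragments, so the decomposition is dependency-preserving.

none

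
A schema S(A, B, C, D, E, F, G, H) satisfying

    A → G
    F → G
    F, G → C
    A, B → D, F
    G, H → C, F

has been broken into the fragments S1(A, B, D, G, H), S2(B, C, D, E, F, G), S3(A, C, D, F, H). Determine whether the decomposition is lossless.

Chase test. Columns are A, B, C, D, E, F, G, H; row i has aⱼ where attribute j ∈ Si, else bᵢⱼ.
Initial tableau (one row per fragment):
  row 1: a1 a2 b13 a4 b15 b16 a7 a8
  row 2: b21 a2 a3 a4 a5 a6 a7 b28
  row 3: a1 b32 a3 a4 b35 a6 b37 a8
Rows 1 and 3 agree on A; apply A→G and equate their G entries.
Rows 1 and 3 agree on G, H; apply G, H→C, F and equate their C, F entries.
No row becomes fully distinguished — the join is lossy.

No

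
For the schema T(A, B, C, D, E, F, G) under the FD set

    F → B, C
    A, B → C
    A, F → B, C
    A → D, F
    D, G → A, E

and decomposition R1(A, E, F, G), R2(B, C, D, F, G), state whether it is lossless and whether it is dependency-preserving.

Lossless test: (F, G)⁺ = {B, C, F, G}, which is a superkey of neither fragment — lossy.
Dependency preservation: the restricted closure of {A} across the fragments never reaches {D, F}, so A → D, F cannot be enforced without a join — not preserved.

lossy and not dependency-preserving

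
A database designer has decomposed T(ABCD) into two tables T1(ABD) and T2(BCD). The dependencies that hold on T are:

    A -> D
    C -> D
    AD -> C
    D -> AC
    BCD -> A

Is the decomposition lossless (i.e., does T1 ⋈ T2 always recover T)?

Yes

Common attributes: T1 ∩ T2 = {BD}.
Closure of {BD}: D → AC applies, adding AC. So (BD)⁺ = {ABCD}.
This closure contains every attribute of T1, so T1 ∩ T2 → T1. The join is lossless.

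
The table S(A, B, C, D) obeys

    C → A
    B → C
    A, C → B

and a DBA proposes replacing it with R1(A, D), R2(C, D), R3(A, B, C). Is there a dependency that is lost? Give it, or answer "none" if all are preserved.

C → A lies within R3.
B → C lies within R3.
A, C → B lies within R3.
Every dependency is enforceable on the fragments, so the decomposition is dependency-preserving.

none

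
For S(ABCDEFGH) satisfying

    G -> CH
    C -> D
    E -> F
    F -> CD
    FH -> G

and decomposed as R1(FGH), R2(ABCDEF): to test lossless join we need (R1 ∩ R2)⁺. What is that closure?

R1 ∩ R2 = {F}.
F → CD applies, adding CD
Closure: {CDF}.

CDF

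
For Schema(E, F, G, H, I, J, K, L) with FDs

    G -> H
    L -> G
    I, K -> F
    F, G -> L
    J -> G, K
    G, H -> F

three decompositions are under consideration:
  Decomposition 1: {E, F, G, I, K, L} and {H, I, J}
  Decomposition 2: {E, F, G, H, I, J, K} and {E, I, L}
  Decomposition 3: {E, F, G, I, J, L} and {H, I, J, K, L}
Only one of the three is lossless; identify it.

Decomposition 1: common = {I}, closure = {I} → lossy.
Decomposition 2: common = {E, I}, closure = {E, I} → lossy.
Decomposition 3: common = {I, J, L}, closure = {F, G, H, I, J, K, L} → lossless.

Decomposition 3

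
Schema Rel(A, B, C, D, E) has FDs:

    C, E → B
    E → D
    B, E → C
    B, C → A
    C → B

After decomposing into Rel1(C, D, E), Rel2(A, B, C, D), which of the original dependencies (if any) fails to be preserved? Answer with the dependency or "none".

B, E → C

Check B, E → C: no single fragment contains all of {B, C, E}, and the restricted closure of {B, E} across the fragments never reaches {C}.
C, E → B is preserved.
E → D is preserved.
B, C → A is preserved.
C → B is preserved.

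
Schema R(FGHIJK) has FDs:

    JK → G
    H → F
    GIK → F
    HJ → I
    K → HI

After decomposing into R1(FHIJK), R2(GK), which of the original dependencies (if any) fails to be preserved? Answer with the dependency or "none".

Check JK → G: no single fragment contains all of {GJK}, and the restricted closure of {JK} across the fragments never reaches {G}.
H → F is preserved.
GIK → F is preserved.
HJ → I is preserved.
K → HI is preserved.

JK → G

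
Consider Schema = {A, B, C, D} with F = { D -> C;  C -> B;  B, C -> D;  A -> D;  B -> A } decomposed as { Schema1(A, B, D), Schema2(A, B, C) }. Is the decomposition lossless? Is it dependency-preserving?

lossless and dependency-preserving

Lossless test: (A, B)⁺ = {A, B, C, D}, which contains all of one fragment — lossless.
Dependency preservation: D → C; B, C → D are not contained in any single fragment, but the restricted closure of each left-hand side across the fragments still reaches the right-hand side; the remaining FDs each lie inside some fragment. All dependencies are preserved.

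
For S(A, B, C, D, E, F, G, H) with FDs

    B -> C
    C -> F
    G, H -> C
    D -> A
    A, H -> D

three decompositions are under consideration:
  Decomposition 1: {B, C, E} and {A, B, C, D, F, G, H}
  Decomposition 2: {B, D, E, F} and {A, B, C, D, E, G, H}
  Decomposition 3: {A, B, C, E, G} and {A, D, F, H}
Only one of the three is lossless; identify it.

Decomposition 1: common = {B, C}, closure = {B, C, F} → lossy.
Decomposition 2: common = {B, D, E}, closure = {A, B, C, D, E, F} → lossless.
Decomposition 3: common = {A}, closure = {A} → lossy.

Decomposition 2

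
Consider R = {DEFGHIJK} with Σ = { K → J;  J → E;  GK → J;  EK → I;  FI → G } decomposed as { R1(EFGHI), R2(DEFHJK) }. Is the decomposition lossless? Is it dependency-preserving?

lossy and not dependency-preserving

Lossless test: (EFH)⁺ = {EFH}, which is a superkey of neither fragment — lossy.
Dependency preservation: the restricted closure of {EK} across the fragments never reaches {I}, so EK → I cannot be enforced without a join — not preserved.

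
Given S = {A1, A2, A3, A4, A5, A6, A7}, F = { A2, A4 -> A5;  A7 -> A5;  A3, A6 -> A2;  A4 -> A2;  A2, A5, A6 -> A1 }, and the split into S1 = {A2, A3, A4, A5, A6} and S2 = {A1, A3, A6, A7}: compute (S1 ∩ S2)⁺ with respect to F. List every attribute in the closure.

A2, A3, A6

S1 ∩ S2 = {A3, A6}.
A3, A6 → A2 applies, adding A2
Closure: {A2, A3, A6}.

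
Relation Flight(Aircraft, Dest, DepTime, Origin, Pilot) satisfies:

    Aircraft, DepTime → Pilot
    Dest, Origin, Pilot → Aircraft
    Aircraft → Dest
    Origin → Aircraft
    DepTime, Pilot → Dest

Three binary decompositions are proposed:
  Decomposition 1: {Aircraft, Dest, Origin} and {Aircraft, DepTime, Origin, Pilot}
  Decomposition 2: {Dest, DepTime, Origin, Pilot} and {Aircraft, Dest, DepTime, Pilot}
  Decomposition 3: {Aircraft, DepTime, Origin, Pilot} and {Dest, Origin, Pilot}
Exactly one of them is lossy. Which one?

Decomposition 2

Decomposition 1: common = {Aircraft, Origin}, closure = {Aircraft, Dest, Origin} → lossless.
Decomposition 2: common = {Dest, DepTime, Pilot}, closure = {Dest, DepTime, Pilot} → lossy.
Decomposition 3: common = {Origin, Pilot}, closure = {Aircraft, Dest, Origin, Pilot} → lossless.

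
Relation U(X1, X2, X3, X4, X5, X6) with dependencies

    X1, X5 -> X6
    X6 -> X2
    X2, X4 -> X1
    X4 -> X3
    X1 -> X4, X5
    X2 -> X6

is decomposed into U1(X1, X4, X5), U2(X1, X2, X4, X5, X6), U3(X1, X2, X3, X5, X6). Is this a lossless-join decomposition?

Yes

Chase test. Columns are X1, X2, X3, X4, X5, X6; row i has aⱼ where attribute j ∈ Ui, else bᵢⱼ.
Initial tableau (one row per fragment):
  row 1: a1 b12 b13 a4 a5 b16
  row 2: a1 a2 b23 a4 a5 a6
  row 3: a1 a2 a3 b34 a5 a6
Rows 1 and 2 agree on X1, X5; apply X1, X5→X6 and equate their X6 entries.
Rows 1 and 2 agree on X6; apply X6→X2 and equate their X2 entries.
Rows 1 and 2 agree on X4; apply X4→X3 and equate their X3 entries.
Rows 1 and 3 agree on X1; apply X1→X4, X5 and equate their X4, X5 entries.
Rows 1 and 3 agree on X4; apply X4→X3 and equate their X3 entries.
Row 1 is now all distinguished symbols — the join is lossless.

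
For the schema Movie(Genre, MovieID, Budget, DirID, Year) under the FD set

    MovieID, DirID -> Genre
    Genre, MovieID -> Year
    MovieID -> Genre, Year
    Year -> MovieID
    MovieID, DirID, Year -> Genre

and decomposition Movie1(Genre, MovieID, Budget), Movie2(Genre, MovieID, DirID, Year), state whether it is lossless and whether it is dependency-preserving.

lossy but dependency-preserving

Lossless test: (Genre, MovieID)⁺ = {Genre, MovieID, Year}, which is a superkey of neither fragment — lossy.
Dependency preservation: every FD's attributes lie within a single fragment, so each can be enforced locally — preserved.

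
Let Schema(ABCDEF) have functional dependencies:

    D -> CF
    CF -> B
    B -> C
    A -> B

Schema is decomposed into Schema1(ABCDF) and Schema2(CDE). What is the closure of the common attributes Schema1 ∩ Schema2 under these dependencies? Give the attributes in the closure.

BCDF

Schema1 ∩ Schema2 = {CD}.
D → CF applies, adding F
CF → B applies, adding B
Closure: {BCDF}.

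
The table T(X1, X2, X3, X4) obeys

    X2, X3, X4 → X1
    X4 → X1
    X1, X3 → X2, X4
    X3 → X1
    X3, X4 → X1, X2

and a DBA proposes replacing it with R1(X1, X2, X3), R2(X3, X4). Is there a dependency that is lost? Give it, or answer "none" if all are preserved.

X4 → X1

Check X4 → X1: no single fragment contains all of {X1, X4}, and the restricted closure of {X4} across the fragments never reaches {X1}.
X2, X3, X4 → X1 is preserved.
X1, X3 → X2, X4 is preserved.
X3 → X1 is preserved.
X3, X4 → X1, X2 is preserved.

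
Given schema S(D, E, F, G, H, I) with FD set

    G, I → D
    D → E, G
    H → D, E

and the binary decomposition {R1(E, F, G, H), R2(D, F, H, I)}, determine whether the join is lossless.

Common attributes: R1 ∩ R2 = {F, H}.
Closure of {F, H}: H → D, E applies, adding D, E; D → E, G applies, adding G. So (F, H)⁺ = {D, E, F, G, H}.
This closure contains every attribute of R1, so R1 ∩ R2 → R1. The join is lossless.

Yes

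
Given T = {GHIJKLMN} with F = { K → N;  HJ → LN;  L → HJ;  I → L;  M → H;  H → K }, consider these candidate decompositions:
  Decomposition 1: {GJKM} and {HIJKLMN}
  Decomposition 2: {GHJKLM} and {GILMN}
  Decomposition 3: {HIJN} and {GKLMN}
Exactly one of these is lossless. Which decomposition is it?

Decomposition 1: common = {JKM}, closure = {HJKLMN} → lossy.
Decomposition 2: common = {GLM}, closure = {GHJKLMN} → lossless.
Decomposition 3: common = {N}, closure = {N} → lossy.

Decomposition 2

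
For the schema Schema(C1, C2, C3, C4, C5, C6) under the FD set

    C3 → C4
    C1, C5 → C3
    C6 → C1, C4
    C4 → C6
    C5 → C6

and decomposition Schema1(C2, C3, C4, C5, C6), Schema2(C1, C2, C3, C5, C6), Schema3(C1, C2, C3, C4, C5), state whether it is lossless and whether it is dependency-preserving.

lossless and dependency-preserving

Lossless test (chase): Rows 1 and 2 agree on C3; apply C3→C4 and equate their C4 entries. Rows 1 and 2 agree on C6; apply C6→C1, C4 and equate their C1, C4 entries. Rows 1 and 3 agree on C4; apply C4→C6 and equate their C6 entries. Row 1 is now all distinguished symbols — the join is lossless.
Dependency preservation: C6 → C1, C4 is not contained in any single fragment, but the restricted closure of its left-hand side across the fragments still reaches the right-hand side; the remaining FDs each lie inside some fragment. All dependencies are preserved.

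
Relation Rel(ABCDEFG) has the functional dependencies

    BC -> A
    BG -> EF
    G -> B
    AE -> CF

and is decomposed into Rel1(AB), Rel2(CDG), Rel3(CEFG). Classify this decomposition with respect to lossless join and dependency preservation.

lossy and not dependency-preserving

Lossless test (chase): Rows 2 and 3 agree on G; apply G→B and equate their B entries. Rows 2 and 3 agree on BC; apply BC→A and equate their A entries. Rows 2 and 3 agree on BG; apply BG→EF and equate their EF entries. No row becomes fully distinguished — the join is lossy.
Dependency preservation: the restricted closure of {BC} across the fragments never reaches {A}, so BC → A cannot be enforced without a join — not preserved.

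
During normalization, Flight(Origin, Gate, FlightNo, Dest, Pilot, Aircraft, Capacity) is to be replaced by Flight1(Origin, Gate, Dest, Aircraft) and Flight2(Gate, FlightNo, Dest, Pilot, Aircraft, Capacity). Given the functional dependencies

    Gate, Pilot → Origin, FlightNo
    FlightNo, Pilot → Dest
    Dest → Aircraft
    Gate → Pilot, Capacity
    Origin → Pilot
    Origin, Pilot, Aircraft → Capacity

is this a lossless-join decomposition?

Common attributes: Flight1 ∩ Flight2 = {Gate, Dest, Aircraft}.
Closure of {Gate, Dest, Aircraft}: Gate → Pilot, Capacity applies, adding Pilot, Capacity; Gate, Pilot → Origin, FlightNo applies, adding Origin, FlightNo. So (Gate, Dest, Aircraft)⁺ = {Origin, Gate, FlightNo, Dest, Pilot, Aircraft, Capacity}.
This closure contains every attribute of Flight1, so Flight1 ∩ Flight2 → Flight1. The join is lossless.

Yes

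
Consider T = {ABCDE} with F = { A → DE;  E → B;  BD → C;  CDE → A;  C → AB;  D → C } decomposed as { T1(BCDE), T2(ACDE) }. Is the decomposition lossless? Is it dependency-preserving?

lossless and dependency-preserving

Lossless test: (CDE)⁺ = {ABCDE}, which contains all of one fragment — lossless.
Dependency preservation: C → AB is not contained in any single fragment, but the restricted closure of its left-hand side across the fragments still reaches the right-hand side; the remaining FDs each lie inside some fragment. All dependencies are preserved.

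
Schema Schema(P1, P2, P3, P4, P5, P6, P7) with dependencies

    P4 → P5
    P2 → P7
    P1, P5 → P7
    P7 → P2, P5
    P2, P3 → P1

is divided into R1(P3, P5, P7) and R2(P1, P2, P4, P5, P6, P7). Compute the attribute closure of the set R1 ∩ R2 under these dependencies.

P2, P5, P7

R1 ∩ R2 = {P5, P7}.
P7 → P2, P5 applies, adding P2
Closure: {P2, P5, P7}.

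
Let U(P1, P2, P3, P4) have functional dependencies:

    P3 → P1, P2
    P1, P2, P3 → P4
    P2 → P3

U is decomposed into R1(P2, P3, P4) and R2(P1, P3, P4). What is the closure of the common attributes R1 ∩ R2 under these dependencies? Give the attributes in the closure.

R1 ∩ R2 = {P3, P4}.
P3 → P1, P2 applies, adding P1, P2
Closure: {P1, P2, P3, P4}.

P1, P2, P3, P4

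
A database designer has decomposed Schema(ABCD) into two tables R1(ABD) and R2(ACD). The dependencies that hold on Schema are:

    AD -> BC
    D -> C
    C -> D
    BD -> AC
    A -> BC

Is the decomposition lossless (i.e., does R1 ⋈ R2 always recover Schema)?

Common attributes: R1 ∩ R2 = {AD}.
Closure of {AD}: AD → BC applies, adding BC. So (AD)⁺ = {ABCD}.
This closure contains every attribute of R1, so R1 ∩ R2 → R1. The join is lossless.

Yes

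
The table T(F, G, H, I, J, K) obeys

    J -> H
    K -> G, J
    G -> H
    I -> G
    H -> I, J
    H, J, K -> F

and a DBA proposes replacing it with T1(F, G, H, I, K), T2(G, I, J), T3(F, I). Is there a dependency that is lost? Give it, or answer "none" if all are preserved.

J → H: restricted closure across fragments reaches H.
K → G, J: restricted closure across fragments reaches G, J.
G → H lies within T1.
I → G lies within T1.
H → I, J: restricted closure across fragments reaches I, J.
H, J, K → F: restricted closure across fragments reaches F.
Every dependency is enforceable on the fragments, so the decomposition is dependency-preserving.

none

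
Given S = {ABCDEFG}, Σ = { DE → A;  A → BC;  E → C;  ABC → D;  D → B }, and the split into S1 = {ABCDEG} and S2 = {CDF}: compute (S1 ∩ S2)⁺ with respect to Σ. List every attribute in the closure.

S1 ∩ S2 = {CD}.
D → B applies, adding B
Closure: {BCD}.

BCD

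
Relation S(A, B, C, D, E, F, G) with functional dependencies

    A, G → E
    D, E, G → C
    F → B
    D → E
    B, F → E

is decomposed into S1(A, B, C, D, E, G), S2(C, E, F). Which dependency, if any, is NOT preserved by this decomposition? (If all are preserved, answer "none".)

F → B

Check F → B: no single fragment contains all of {B, F}, and the restricted closure of {F} across the fragments never reaches {B}.
A, G → E is preserved.
D, E, G → C is preserved.
D → E is preserved.
B, F → E is preserved.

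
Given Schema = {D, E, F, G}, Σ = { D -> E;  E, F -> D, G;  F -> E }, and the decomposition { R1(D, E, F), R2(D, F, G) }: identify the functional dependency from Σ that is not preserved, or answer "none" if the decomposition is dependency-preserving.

none

D → E lies within R1.
E, F → D, G: restricted closure across fragments reaches D, G.
F → E lies within R1.
Every dependency is enforceable on the fragments, so the decomposition is dependency-preserving.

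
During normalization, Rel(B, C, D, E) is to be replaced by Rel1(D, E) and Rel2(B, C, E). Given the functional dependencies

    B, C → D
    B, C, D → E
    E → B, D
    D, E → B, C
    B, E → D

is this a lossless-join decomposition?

Yes

Common attributes: Rel1 ∩ Rel2 = {E}.
Closure of {E}: E → B, D applies, adding B, D; D, E → B, C applies, adding C. So (E)⁺ = {B, C, D, E}.
This closure contains every attribute of Rel1, so Rel1 ∩ Rel2 → Rel1. The join is lossless.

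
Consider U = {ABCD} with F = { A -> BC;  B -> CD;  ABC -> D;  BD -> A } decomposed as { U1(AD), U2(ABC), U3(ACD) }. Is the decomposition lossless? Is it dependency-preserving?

Lossless test (chase): Rows 1 and 2 agree on A; apply A→BC and equate their BC entries. Rows 1 and 3 agree on A; apply A→BC and equate their BC entries. Rows 1 and 2 agree on B; apply B→CD and equate their CD entries. Row 1 is now all distinguished symbols — the join is lossless.
Dependency preservation: B → CD; ABC → D; BD → A are not contained in any single fragment, but the restricted closure of each left-hand side across the fragments still reaches the right-hand side; the remaining FDs each lie inside some fragment. All dependencies are preserved.

lossless and dependency-preserving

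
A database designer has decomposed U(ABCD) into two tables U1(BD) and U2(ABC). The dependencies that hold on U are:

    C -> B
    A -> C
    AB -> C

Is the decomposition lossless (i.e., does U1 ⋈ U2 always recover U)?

No

Common attributes: U1 ∩ U2 = {B}.
No dependency enlarges {B}, so (B)⁺ = {B}.
The closure contains neither all of U1 = {BD} nor all of U2 = {ABC}, so the common attributes are not a superkey of either fragment. The join is lossy.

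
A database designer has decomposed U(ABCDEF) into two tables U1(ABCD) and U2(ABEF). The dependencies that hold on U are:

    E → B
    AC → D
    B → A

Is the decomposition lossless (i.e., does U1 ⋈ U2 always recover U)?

Common attributes: U1 ∩ U2 = {AB}.
No dependency enlarges {AB}, so (AB)⁺ = {AB}.
The closure contains neither all of U1 = {ABCD} nor all of U2 = {ABEF}, so the common attributes are not a superkey of either fragment. The join is lossy.

No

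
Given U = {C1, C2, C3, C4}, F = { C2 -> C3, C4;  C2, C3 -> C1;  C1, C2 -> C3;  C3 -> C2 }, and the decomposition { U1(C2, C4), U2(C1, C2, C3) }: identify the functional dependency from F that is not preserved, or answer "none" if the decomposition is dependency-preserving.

C2 → C3, C4: restricted closure across fragments reaches C3, C4.
C2, C3 → C1 lies within U2.
C1, C2 → C3 lies within U2.
C3 → C2 lies within U2.
Every dependency is enforceable on the fragments, so the decomposition is dependency-preserving.

none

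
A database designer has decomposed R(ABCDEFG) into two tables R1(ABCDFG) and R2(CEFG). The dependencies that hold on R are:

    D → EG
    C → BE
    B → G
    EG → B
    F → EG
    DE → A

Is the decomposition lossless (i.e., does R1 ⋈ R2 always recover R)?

Common attributes: R1 ∩ R2 = {CFG}.
Closure of {CFG}: C → BE applies, adding BE. So (CFG)⁺ = {BCEFG}.
This closure contains every attribute of R2, so R1 ∩ R2 → R2. The join is lossless.

Yes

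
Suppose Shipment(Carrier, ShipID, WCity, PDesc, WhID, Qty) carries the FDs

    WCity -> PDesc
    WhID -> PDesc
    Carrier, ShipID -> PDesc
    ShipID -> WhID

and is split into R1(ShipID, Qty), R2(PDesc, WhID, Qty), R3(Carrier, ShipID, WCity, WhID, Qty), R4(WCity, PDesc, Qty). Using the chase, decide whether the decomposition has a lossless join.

Chase test. Columns are Carrier, ShipID, WCity, PDesc, WhID, Qty; row i has aⱼ where attribute j ∈ Ri, else bᵢⱼ.
Initial tableau (one row per fragment):
  row 1: b11 a2 b13 b14 b15 a6
  row 2: b21 b22 b23 a4 a5 a6
  row 3: a1 a2 a3 b34 a5 a6
  row 4: b41 b42 a3 a4 b45 a6
Rows 3 and 4 agree on WCity; apply WCity→PDesc and equate their PDesc entries.
Rows 1 and 3 agree on ShipID; apply ShipID→WhID and equate their WhID entries.
Rows 1 and 2 agree on WhID; apply WhID→PDesc and equate their PDesc entries.
Row 3 is now all distinguished symbols — the join is lossless.

Yes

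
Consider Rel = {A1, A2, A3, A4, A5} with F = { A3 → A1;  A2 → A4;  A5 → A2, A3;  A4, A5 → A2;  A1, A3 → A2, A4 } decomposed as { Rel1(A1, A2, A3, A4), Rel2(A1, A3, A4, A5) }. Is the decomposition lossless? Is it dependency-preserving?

Lossless test: (A1, A3, A4)⁺ = {A1, A2, A3, A4}, which contains all of one fragment — lossless.
Dependency preservation: A5 → A2, A3; A4, A5 → A2 are not contained in any single fragment, but the restricted closure of each left-hand side across the fragments still reaches the right-hand side; the remaining FDs each lie inside some fragment. All dependencies are preserved.

lossless and dependency-preserving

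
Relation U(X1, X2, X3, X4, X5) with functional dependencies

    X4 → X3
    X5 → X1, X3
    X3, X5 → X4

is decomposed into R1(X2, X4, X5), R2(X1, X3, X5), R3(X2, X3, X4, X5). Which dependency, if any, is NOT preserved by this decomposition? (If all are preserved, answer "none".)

X4 → X3 lies within R3.
X5 → X1, X3 lies within R2.
X3, X5 → X4 lies within R3.
Every dependency is enforceable on the fragments, so the decomposition is dependency-preserving.

none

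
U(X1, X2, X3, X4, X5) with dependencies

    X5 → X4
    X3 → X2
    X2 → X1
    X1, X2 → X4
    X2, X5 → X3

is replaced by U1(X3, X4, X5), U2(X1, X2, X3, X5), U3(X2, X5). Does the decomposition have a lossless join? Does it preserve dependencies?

lossless but not dependency-preserving

Lossless test (chase): Rows 1 and 2 agree on X5; apply X5→X4 and equate their X4 entries. Rows 1 and 3 agree on X5; apply X5→X4 and equate their X4 entries. Rows 1 and 2 agree on X3; apply X3→X2 and equate their X2 entries. Rows 1 and 2 agree on X2; apply X2→X1 and equate their X1 entries. Rows 1 and 3 agree on X2; apply X2→X1 and equate their X1 entries. Rows 1 and 3 agree on X2, X5; apply X2, X5→X3 and equate their X3 entries. Row 1 is now all distinguished symbols — the join is lossless.
Dependency preservation: the restricted closure of {X1, X2} across the fragments never reaches {X4}, so X1, X2 → X4 cannot be enforced without a join — not preserved.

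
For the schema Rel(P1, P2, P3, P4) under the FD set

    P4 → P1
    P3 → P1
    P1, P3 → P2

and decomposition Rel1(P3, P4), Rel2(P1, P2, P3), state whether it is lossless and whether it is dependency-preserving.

Lossless test: (P3)⁺ = {P1, P2, P3}, which contains all of one fragment — lossless.
Dependency preservation: the restricted closure of {P4} across the fragments never reaches {P1}, so P4 → P1 cannot be enforced without a join — not preserved.

lossless but not dependency-preserving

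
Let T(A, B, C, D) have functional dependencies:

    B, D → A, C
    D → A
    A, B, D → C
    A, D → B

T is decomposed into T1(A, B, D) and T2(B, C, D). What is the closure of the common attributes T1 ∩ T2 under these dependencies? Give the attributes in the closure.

T1 ∩ T2 = {B, D}.
B, D → A, C applies, adding A, C
Closure: {A, B, C, D}.

A, B, C, D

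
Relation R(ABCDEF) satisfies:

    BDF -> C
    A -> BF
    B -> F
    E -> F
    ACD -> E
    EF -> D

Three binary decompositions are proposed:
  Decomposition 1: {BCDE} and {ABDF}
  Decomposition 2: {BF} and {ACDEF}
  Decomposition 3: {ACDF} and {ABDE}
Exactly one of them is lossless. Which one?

Decomposition 3

Decomposition 1: common = {BD}, closure = {BCDF} → lossy.
Decomposition 2: common = {F}, closure = {F} → lossy.
Decomposition 3: common = {AD}, closure = {ABCDEF} → lossless.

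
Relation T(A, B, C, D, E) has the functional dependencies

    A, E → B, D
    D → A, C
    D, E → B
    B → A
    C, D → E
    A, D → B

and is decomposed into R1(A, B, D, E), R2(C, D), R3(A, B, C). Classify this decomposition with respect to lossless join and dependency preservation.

lossless and dependency-preserving

Lossless test (chase): Rows 1 and 2 agree on D; apply D→A, C and equate their A, C entries. Rows 1 and 2 agree on C, D; apply C, D→E and equate their E entries. Rows 1 and 2 agree on A, D; apply A, D→B and equate their B entries. Row 1 is now all distinguished symbols — the join is lossless.
Dependency preservation: D → A, C; C, D → E are not contained in any single fragment, but the restricted closure of each left-hand side across the fragments still reaches the right-hand side; the remaining FDs each lie inside some fragment. All dependencies are preserved.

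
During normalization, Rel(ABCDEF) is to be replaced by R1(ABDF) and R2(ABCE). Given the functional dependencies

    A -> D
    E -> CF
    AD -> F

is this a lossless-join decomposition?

Common attributes: R1 ∩ R2 = {AB}.
Closure of {AB}: A → D applies, adding D; AD → F applies, adding F. So (AB)⁺ = {ABDF}.
This closure contains every attribute of R1, so R1 ∩ R2 → R1. The join is lossless.

Yes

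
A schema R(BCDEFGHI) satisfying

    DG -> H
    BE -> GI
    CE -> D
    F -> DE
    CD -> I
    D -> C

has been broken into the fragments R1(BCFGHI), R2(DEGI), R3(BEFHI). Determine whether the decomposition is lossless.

Chase test. Columns are BCDEFGHI; row i has aⱼ where attribute j ∈ Ri, else bᵢⱼ.
Initial tableau (one row per fragment):
  row 1: a1 a2 b13 b14 a5 a6 a7 a8
  row 2: b21 b22 a3 a4 b25 a6 b27 a8
  row 3: a1 b32 b33 a4 a5 b36 a7 a8
Rows 1 and 3 agree on F; apply F→DE and equate their DE entries.
Rows 1 and 3 agree on D; apply D→C and equate their C entries.
Rows 1 and 3 agree on BE; apply BE→GI and equate their GI entries.
No row becomes fully distinguished — the join is lossy.

No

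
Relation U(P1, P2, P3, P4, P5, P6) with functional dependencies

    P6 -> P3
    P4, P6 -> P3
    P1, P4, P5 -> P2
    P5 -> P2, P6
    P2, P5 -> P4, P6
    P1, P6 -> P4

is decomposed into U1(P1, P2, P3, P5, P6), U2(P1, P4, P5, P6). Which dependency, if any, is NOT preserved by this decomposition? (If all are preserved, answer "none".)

P6 → P3 lies within U1.
P4, P6 → P3: restricted closure across fragments reaches P3.
P1, P4, P5 → P2: restricted closure across fragments reaches P2.
P5 → P2, P6 lies within U1.
P2, P5 → P4, P6: restricted closure across fragments reaches P4, P6.
P1, P6 → P4 lies within U2.
Every dependency is enforceable on the fragments, so the decomposition is dependency-preserving.

none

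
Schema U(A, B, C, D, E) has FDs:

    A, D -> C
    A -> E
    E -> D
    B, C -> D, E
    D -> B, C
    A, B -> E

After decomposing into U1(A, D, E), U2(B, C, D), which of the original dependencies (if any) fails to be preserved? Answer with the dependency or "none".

A, D → C: restricted closure across fragments reaches C.
A → E lies within U1.
E → D lies within U1.
B, C → D, E: restricted closure across fragments reaches D, E.
D → B, C lies within U2.
A, B → E: restricted closure across fragments reaches E.
Every dependency is enforceable on the fragments, so the decomposition is dependency-preserving.

none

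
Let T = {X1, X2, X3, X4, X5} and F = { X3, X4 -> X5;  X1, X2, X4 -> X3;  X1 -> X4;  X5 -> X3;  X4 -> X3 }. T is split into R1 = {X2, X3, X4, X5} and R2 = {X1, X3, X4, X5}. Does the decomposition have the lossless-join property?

Common attributes: R1 ∩ R2 = {X3, X4, X5}.
No dependency enlarges {X3, X4, X5}, so (X3, X4, X5)⁺ = {X3, X4, X5}.
The closure contains neither all of R1 = {X2, X3, X4, X5} nor all of R2 = {X1, X3, X4, X5}, so the common attributes are not a superkey of either fragment. The join is lossy.

No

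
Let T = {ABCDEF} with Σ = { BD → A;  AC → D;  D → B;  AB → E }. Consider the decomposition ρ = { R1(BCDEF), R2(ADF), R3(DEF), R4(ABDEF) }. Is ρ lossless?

Chase test. Columns are ABCDEF; row i has aⱼ where attribute j ∈ Ri, else bᵢⱼ.
Initial tableau (one row per fragment):
  row 1: b11 a2 a3 a4 a5 a6
  row 2: a1 b22 b23 a4 b25 a6
  row 3: b31 b32 b33 a4 a5 a6
  row 4: a1 a2 b43 a4 a5 a6
Rows 1 and 4 agree on BD; apply BD→A and equate their A entries.
Rows 1 and 2 agree on D; apply D→B and equate their B entries.
Rows 1 and 3 agree on D; apply D→B and equate their B entries.
Rows 1 and 2 agree on AB; apply AB→E and equate their E entries.
Rows 1 and 3 agree on BD; apply BD→A and equate their A entries.
Row 1 is now all distinguished symbols — the join is lossless.

Yes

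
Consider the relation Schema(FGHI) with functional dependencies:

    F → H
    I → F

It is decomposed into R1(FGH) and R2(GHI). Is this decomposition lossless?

Common attributes: R1 ∩ R2 = {GH}.
No dependency enlarges {GH}, so (GH)⁺ = {GH}.
The closure contains neither all of R1 = {FGH} nor all of R2 = {GHI}, so the common attributes are not a superkey of either fragment. The join is lossy.

No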